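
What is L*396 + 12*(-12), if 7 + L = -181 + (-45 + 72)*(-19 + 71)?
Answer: 481392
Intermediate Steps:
L = 1216 (L = -7 + (-181 + (-45 + 72)*(-19 + 71)) = -7 + (-181 + 27*52) = -7 + (-181 + 1404) = -7 + 1223 = 1216)
L*396 + 12*(-12) = 1216*396 + 12*(-12) = 481536 - 144 = 481392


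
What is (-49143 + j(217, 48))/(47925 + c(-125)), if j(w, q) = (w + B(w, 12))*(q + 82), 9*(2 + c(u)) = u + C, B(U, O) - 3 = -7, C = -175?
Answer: -64359/143669 ≈ -0.44797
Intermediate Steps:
B(U, O) = -4 (B(U, O) = 3 - 7 = -4)
c(u) = -193/9 + u/9 (c(u) = -2 + (u - 175)/9 = -2 + (-175 + u)/9 = -2 + (-175/9 + u/9) = -193/9 + u/9)
j(w, q) = (-4 + w)*(82 + q) (j(w, q) = (w - 4)*(q + 82) = (-4 + w)*(82 + q))
(-49143 + j(217, 48))/(47925 + c(-125)) = (-49143 + (-328 - 4*48 + 82*217 + 48*217))/(47925 + (-193/9 + (⅑)*(-125))) = (-49143 + (-328 - 192 + 17794 + 10416))/(47925 + (-193/9 - 125/9)) = (-49143 + 27690)/(47925 - 106/3) = -21453/143669/3 = -21453*3/143669 = -64359/143669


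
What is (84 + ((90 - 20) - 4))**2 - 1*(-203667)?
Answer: 226167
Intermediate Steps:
(84 + ((90 - 20) - 4))**2 - 1*(-203667) = (84 + (70 - 4))**2 + 203667 = (84 + 66)**2 + 203667 = 150**2 + 203667 = 22500 + 203667 = 226167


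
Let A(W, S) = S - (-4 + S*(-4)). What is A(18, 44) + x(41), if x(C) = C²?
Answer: 1905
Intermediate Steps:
A(W, S) = 4 + 5*S (A(W, S) = S - (-4 - 4*S) = S + (4 + 4*S) = 4 + 5*S)
A(18, 44) + x(41) = (4 + 5*44) + 41² = (4 + 220) + 1681 = 224 + 1681 = 1905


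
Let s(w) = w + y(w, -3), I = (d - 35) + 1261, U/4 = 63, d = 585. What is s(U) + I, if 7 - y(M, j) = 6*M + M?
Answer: 306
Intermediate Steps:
y(M, j) = 7 - 7*M (y(M, j) = 7 - (6*M + M) = 7 - 7*M)
U = 252 (U = 4*63 = 252)
I = 1811 (I = (585 - 35) + 1261 = 550 + 1261 = 1811)
s(w) = 7 - 6*w (s(w) = w + (7 - 7*w) = 7 - 6*w)
s(U) + I = (7 - 6*252) + 1811 = (7 - 1512) + 1811 = -1505 + 1811 = 306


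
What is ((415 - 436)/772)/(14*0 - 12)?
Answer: 7/3088 ≈ 0.0022668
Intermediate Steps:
((415 - 436)/772)/(14*0 - 12) = (-21*1/772)/(0 - 12) = -21/772/(-12) = -21/772*(-1/12) = 7/3088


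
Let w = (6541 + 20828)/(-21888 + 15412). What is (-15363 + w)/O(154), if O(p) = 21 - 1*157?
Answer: 99518157/880736 ≈ 112.99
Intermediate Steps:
O(p) = -136 (O(p) = 21 - 157 = -136)
w = -27369/6476 (w = 27369/(-6476) = 27369*(-1/6476) = -27369/6476 ≈ -4.2262)
(-15363 + w)/O(154) = (-15363 - 27369/6476)/(-136) = -99518157/6476*(-1/136) = 99518157/880736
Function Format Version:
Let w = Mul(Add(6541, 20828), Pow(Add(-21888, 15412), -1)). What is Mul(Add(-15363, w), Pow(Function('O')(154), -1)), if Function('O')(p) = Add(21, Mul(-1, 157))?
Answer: Rational(99518157, 880736) ≈ 112.99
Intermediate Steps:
Function('O')(p) = -136 (Function('O')(p) = Add(21, -157) = -136)
w = Rational(-27369, 6476) (w = Mul(27369, Pow(-6476, -1)) = Mul(27369, Rational(-1, 6476)) = Rational(-27369, 6476) ≈ -4.2262)
Mul(Add(-15363, w), Pow(Function('O')(154), -1)) = Mul(Add(-15363, Rational(-27369, 6476)), Pow(-136, -1)) = Mul(Rational(-99518157, 6476), Rational(-1, 136)) = Rational(99518157, 880736)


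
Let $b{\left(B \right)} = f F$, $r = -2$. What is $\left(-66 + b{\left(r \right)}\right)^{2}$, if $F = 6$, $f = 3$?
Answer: $2304$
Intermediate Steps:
$b{\left(B \right)} = 18$ ($b{\left(B \right)} = 3 \cdot 6 = 18$)
$\left(-66 + b{\left(r \right)}\right)^{2} = \left(-66 + 18\right)^{2} = \left(-48\right)^{2} = 2304$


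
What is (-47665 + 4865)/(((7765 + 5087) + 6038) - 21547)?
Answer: 42800/2657 ≈ 16.108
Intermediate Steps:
(-47665 + 4865)/(((7765 + 5087) + 6038) - 21547) = -42800/((12852 + 6038) - 21547) = -42800/(18890 - 21547) = -42800/(-2657) = -42800*(-1/2657) = 42800/2657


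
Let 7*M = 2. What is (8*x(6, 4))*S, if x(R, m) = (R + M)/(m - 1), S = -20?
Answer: -7040/21 ≈ -335.24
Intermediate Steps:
M = 2/7 (M = (⅐)*2 = 2/7 ≈ 0.28571)
x(R, m) = (2/7 + R)/(-1 + m) (x(R, m) = (R + 2/7)/(m - 1) = (2/7 + R)/(-1 + m))
(8*x(6, 4))*S = (8*((2/7 + 6)/(-1 + 4)))*(-20) = (8*((44/7)/3))*(-20) = (8*((⅓)*(44/7)))*(-20) = (8*(44/21))*(-20) = (352/21)*(-20) = -7040/21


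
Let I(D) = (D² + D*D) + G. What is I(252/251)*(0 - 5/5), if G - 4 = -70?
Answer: 4031058/63001 ≈ 63.984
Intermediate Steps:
G = -66 (G = 4 - 70 = -66)
I(D) = -66 + 2*D² (I(D) = (D² + D*D) - 66 = (D² + D²) - 66 = 2*D² - 66 = -66 + 2*D²)
I(252/251)*(0 - 5/5) = (-66 + 2*(252/251)²)*(0 - 5/5) = (-66 + 2*(252*(1/251))²)*(0 - 5/5) = (-66 + 2*(252/251)²)*(0 - 1*1) = (-66 + 2*(63504/63001))*(0 - 1) = (-66 + 127008/63001)*(-1) = -4031058/63001*(-1) = 4031058/63001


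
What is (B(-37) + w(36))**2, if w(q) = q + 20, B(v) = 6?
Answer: 3844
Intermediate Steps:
w(q) = 20 + q
(B(-37) + w(36))**2 = (6 + (20 + 36))**2 = (6 + 56)**2 = 62**2 = 3844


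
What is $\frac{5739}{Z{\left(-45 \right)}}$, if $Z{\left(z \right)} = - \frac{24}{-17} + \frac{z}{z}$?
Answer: $\frac{97563}{41} \approx 2379.6$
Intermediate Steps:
$Z{\left(z \right)} = \frac{41}{17}$ ($Z{\left(z \right)} = \left(-24\right) \left(- \frac{1}{17}\right) + 1 = \frac{24}{17} + 1 = \frac{41}{17}$)
$\frac{5739}{Z{\left(-45 \right)}} = \frac{5739}{\frac{41}{17}} = 5739 \cdot \frac{17}{41} = \frac{97563}{41}$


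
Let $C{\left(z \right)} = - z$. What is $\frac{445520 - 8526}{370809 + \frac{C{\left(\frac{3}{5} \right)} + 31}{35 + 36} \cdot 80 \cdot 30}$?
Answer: $\frac{31026574}{26400399} \approx 1.1752$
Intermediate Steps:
$\frac{445520 - 8526}{370809 + \frac{C{\left(\frac{3}{5} \right)} + 31}{35 + 36} \cdot 80 \cdot 30} = \frac{445520 - 8526}{370809 + \frac{- \frac{3}{5} + 31}{35 + 36} \cdot 80 \cdot 30} = \frac{436994}{370809 + \frac{- \frac{3}{5} + 31}{71} \cdot 80 \cdot 30} = \frac{436994}{370809 + \left(\left(-1\right) \frac{3}{5} + 31\right) \frac{1}{71} \cdot 80 \cdot 30} = \frac{436994}{370809 + \left(- \frac{3}{5} + 31\right) \frac{1}{71} \cdot 80 \cdot 30} = \frac{436994}{370809 + \frac{152}{5} \cdot \frac{1}{71} \cdot 80 \cdot 30} = \frac{436994}{370809 + \frac{152}{355} \cdot 80 \cdot 30} = \frac{436994}{370809 + \frac{2432}{71} \cdot 30} = \frac{436994}{370809 + \frac{72960}{71}} = \frac{436994}{\frac{26400399}{71}} = 436994 \cdot \frac{71}{26400399} = \frac{31026574}{26400399}$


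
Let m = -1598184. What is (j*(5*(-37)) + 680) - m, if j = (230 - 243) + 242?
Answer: 1556499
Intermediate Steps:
j = 229 (j = -13 + 242 = 229)
(j*(5*(-37)) + 680) - m = (229*(5*(-37)) + 680) - 1*(-1598184) = (229*(-185) + 680) + 1598184 = (-42365 + 680) + 1598184 = -41685 + 1598184 = 1556499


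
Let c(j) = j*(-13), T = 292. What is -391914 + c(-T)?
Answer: -388118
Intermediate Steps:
c(j) = -13*j
-391914 + c(-T) = -391914 - (-13)*292 = -391914 - 13*(-292) = -391914 + 3796 = -388118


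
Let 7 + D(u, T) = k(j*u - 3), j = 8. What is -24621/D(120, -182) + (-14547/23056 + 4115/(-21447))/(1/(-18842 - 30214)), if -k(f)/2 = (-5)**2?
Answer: 7985049705445/195732471 ≈ 40796.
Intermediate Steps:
k(f) = -50 (k(f) = -2*(-5)**2 = -2*25 = -50)
D(u, T) = -57 (D(u, T) = -7 - 50 = -57)
-24621/D(120, -182) + (-14547/23056 + 4115/(-21447))/(1/(-18842 - 30214)) = -24621/(-57) + (-14547/23056 + 4115/(-21447))/(1/(-18842 - 30214)) = -24621*(-1/57) + (-14547*1/23056 + 4115*(-1/21447))/(1/(-49056)) = 8207/19 + (-14547/23056 - 4115/21447)/(-1/49056) = 8207/19 - 406864949/494482032*(-49056) = 8207/19 + 415815977878/10301709 = 7985049705445/195732471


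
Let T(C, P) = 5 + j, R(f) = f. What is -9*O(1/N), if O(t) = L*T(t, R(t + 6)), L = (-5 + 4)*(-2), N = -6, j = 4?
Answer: -162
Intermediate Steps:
L = 2 (L = -1*(-2) = 2)
T(C, P) = 9 (T(C, P) = 5 + 4 = 9)
O(t) = 18 (O(t) = 2*9 = 18)
-9*O(1/N) = -9*18 = -162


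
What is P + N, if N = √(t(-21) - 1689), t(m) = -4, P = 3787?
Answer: 3787 + I*√1693 ≈ 3787.0 + 41.146*I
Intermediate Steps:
N = I*√1693 (N = √(-4 - 1689) = √(-1693) = I*√1693 ≈ 41.146*I)
P + N = 3787 + I*√1693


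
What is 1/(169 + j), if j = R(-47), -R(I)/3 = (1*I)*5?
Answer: 1/874 ≈ 0.0011442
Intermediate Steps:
R(I) = -15*I (R(I) = -3*1*I*5 = -3*I*5 = -15*I)
j = 705 (j = -15*(-47) = 705)
1/(169 + j) = 1/(169 + 705) = 1/874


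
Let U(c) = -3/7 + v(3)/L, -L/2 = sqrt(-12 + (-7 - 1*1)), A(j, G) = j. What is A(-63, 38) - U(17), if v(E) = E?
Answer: -438/7 - 3*I*sqrt(5)/20 ≈ -62.571 - 0.33541*I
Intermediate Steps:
L = -4*I*sqrt(5) (L = -2*sqrt(-12 + (-7 - 1*1)) = -2*sqrt(-12 + (-7 - 1)) = -2*sqrt(-12 - 8) = -4*I*sqrt(5) ≈ -8.9443*I)
U(c) = -3/7 + 3*I*sqrt(5)/20 (U(c) = -3/7 + 3/((-4*I*sqrt(5))) = -3*1/7 + 3*(I*sqrt(5)/20) = -3/7 + 3*I*sqrt(5)/20)
A(-63, 38) - U(17) = -63 - (-3/7 + 3*I*sqrt(5)/20) = -63 + (3/7 - 3*I*sqrt(5)/20) = -438/7 - 3*I*sqrt(5)/20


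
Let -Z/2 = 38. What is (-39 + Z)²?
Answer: 13225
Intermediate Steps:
Z = -76 (Z = -2*38 = -76)
(-39 + Z)² = (-39 - 76)² = (-115)² = 13225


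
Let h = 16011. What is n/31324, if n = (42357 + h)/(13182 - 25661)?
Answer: -14592/97723049 ≈ -0.00014932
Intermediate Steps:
n = -58368/12479 (n = (42357 + 16011)/(13182 - 25661) = 58368/(-12479) = 58368*(-1/12479) = -58368/12479 ≈ -4.6773)
n/31324 = -58368/12479/31324 = -58368/12479*1/31324 = -14592/97723049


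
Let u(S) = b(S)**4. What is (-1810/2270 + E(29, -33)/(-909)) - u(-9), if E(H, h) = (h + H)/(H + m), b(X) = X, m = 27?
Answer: -18955733101/2888802 ≈ -6561.8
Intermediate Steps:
E(H, h) = (H + h)/(27 + H) (E(H, h) = (h + H)/(H + 27) = (H + h)/(27 + H))
u(S) = S**4
(-1810/2270 + E(29, -33)/(-909)) - u(-9) = (-1810/2270 + ((29 - 33)/(27 + 29))/(-909)) - 1*(-9)**4 = (-1810*1/2270 + (-4/56)*(-1/909)) - 1*6561 = (-181/227 + ((1/56)*(-4))*(-1/909)) - 6561 = (-181/227 - 1/14*(-1/909)) - 6561 = (-181/227 + 1/12726) - 6561 = -2303179/2888802 - 6561 = -18955733101/2888802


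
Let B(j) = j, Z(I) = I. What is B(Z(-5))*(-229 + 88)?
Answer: 705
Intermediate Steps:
B(Z(-5))*(-229 + 88) = -5*(-229 + 88) = -5*(-141) = 705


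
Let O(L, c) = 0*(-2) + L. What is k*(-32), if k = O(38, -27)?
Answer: -1216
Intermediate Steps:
O(L, c) = L (O(L, c) = 0 + L = L)
k = 38
k*(-32) = 38*(-32) = -1216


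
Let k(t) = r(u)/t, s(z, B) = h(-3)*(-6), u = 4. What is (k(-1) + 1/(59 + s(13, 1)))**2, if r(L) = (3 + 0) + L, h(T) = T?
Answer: 289444/5929 ≈ 48.818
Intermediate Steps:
r(L) = 3 + L
s(z, B) = 18 (s(z, B) = -3*(-6) = 18)
k(t) = 7/t (k(t) = (3 + 4)/t = 7/t)
(k(-1) + 1/(59 + s(13, 1)))**2 = (7/(-1) + 1/(59 + 18))**2 = (7*(-1) + 1/77)**2 = (-7 + 1/77)**2 = (-538/77)**2 = 289444/5929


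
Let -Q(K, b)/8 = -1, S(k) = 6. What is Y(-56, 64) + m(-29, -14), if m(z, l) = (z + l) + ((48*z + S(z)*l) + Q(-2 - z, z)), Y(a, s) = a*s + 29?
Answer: -5066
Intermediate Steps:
Y(a, s) = 29 + a*s
Q(K, b) = 8 (Q(K, b) = -8*(-1) = 8)
m(z, l) = 8 + 7*l + 49*z (m(z, l) = (z + l) + ((48*z + 6*l) + 8) = (l + z) + ((6*l + 48*z) + 8) = (l + z) + (8 + 6*l + 48*z) = 8 + 7*l + 49*z)
Y(-56, 64) + m(-29, -14) = (29 - 56*64) + (8 + 7*(-14) + 49*(-29)) = (29 - 3584) + (8 - 98 - 1421) = -3555 - 1511 = -5066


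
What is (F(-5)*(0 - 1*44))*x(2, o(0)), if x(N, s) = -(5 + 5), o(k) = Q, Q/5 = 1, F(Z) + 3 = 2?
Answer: -440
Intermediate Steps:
F(Z) = -1 (F(Z) = -3 + 2 = -1)
Q = 5 (Q = 5*1 = 5)
o(k) = 5
x(N, s) = -10 (x(N, s) = -1*10 = -10)
(F(-5)*(0 - 1*44))*x(2, o(0)) = -(0 - 1*44)*(-10) = -(0 - 44)*(-10) = -1*(-44)*(-10) = 44*(-10) = -440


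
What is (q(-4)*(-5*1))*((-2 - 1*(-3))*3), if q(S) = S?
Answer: 60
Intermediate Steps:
(q(-4)*(-5*1))*((-2 - 1*(-3))*3) = (-(-20))*((-2 - 1*(-3))*3) = (-4*(-5))*((-2 + 3)*3) = 20*(1*3) = 20*3 = 60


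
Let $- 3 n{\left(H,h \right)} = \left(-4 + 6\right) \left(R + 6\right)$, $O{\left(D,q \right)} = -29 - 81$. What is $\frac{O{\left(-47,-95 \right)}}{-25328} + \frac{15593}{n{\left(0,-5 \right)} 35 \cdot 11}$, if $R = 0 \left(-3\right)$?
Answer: $- \frac{49346263}{4875640} \approx -10.121$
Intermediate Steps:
$R = 0$
$O{\left(D,q \right)} = -110$ ($O{\left(D,q \right)} = -29 - 81 = -110$)
$n{\left(H,h \right)} = -4$ ($n{\left(H,h \right)} = - \frac{\left(-4 + 6\right) \left(0 + 6\right)}{3} = - \frac{2 \cdot 6}{3} = \left(- \frac{1}{3}\right) 12 = -4$)
$\frac{O{\left(-47,-95 \right)}}{-25328} + \frac{15593}{n{\left(0,-5 \right)} 35 \cdot 11} = - \frac{110}{-25328} + \frac{15593}{\left(-4\right) 35 \cdot 11} = \left(-110\right) \left(- \frac{1}{25328}\right) + \frac{15593}{\left(-140\right) 11} = \frac{55}{12664} + \frac{15593}{-1540} = \frac{55}{12664} + 15593 \left(- \frac{1}{1540}\right) = \frac{55}{12664} - \frac{15593}{1540} = - \frac{49346263}{4875640}$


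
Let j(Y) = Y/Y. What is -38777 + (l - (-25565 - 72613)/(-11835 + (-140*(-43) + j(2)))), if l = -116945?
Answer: -150910981/969 ≈ -1.5574e+5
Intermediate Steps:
j(Y) = 1
-38777 + (l - (-25565 - 72613)/(-11835 + (-140*(-43) + j(2)))) = -38777 + (-116945 - (-25565 - 72613)/(-11835 + (-140*(-43) + 1))) = -38777 + (-116945 - (-98178)/(-11835 + (-140*(-43) + 1))) = -38777 + (-116945 - (-98178)/(-11835 + (6020 + 1))) = -38777 + (-116945 - (-98178)/(-11835 + 6021)) = -38777 + (-116945 - (-98178)/(-5814)) = -38777 + (-116945 - (-98178)*(-1)/5814) = -38777 + (-116945 - 1*16363/969) = -38777 + (-116945 - 16363/969) = -38777 - 113336068/969 = -150910981/969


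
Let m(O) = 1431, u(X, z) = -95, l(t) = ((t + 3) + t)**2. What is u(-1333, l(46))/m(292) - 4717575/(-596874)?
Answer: 2231382265/284708898 ≈ 7.8374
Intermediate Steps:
l(t) = (3 + 2*t)**2 (l(t) = ((3 + t) + t)**2 = (3 + 2*t)**2)
u(-1333, l(46))/m(292) - 4717575/(-596874) = -95/1431 - 4717575/(-596874) = -95*1/1431 - 4717575*(-1/596874) = -95/1431 + 1572525/198958 = 2231382265/284708898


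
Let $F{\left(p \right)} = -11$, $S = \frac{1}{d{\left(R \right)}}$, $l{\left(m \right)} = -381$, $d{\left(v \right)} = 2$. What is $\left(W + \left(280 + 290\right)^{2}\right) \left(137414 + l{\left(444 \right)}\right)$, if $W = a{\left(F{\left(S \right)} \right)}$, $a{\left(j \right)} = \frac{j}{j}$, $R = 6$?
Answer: $44522158733$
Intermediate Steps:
$S = \frac{1}{2} \approx 0.5$
$a{\left(j \right)} = 1$
$W = 1$
$\left(W + \left(280 + 290\right)^{2}\right) \left(137414 + l{\left(444 \right)}\right) = \left(1 + \left(280 + 290\right)^{2}\right) \left(137414 - 381\right) = \left(1 + 570^{2}\right) 137033 = \left(1 + 324900\right) 137033 = 324901 \cdot 137033 = 44522158733$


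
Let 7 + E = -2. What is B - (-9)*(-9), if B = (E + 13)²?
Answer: -65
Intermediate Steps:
E = -9 (E = -7 - 2 = -9)
B = 16 (B = (-9 + 13)² = 4² = 16)
B - (-9)*(-9) = 16 - (-9)*(-9) = 16 - 1*81 = 16 - 81 = -65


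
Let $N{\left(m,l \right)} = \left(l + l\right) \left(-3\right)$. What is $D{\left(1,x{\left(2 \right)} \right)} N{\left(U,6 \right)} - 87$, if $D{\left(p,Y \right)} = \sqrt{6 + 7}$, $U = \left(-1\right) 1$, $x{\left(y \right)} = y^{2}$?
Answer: $-87 - 36 \sqrt{13} \approx -216.8$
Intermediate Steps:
$U = -1$
$N{\left(m,l \right)} = - 6 l$ ($N{\left(m,l \right)} = 2 l \left(-3\right) = - 6 l$)
$D{\left(p,Y \right)} = \sqrt{13}$
$D{\left(1,x{\left(2 \right)} \right)} N{\left(U,6 \right)} - 87 = \sqrt{13} \left(\left(-6\right) 6\right) - 87 = \sqrt{13} \left(-36\right) - 87 = - 36 \sqrt{13} - 87 = -87 - 36 \sqrt{13}$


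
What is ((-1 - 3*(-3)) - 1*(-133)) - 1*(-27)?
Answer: 168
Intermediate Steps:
((-1 - 3*(-3)) - 1*(-133)) - 1*(-27) = ((-1 + 9) + 133) + 27 = (8 + 133) + 27 = 141 + 27 = 168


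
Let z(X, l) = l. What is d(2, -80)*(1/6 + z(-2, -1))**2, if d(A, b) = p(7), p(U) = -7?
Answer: -175/36 ≈ -4.8611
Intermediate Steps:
d(A, b) = -7
d(2, -80)*(1/6 + z(-2, -1))**2 = -7*(1/6 - 1)**2 = -7*(-5/6)**2 = -7*25/36 = -175/36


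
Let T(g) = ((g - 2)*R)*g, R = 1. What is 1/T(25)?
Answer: 1/575 ≈ 0.0017391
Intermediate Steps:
T(g) = g*(-2 + g) (T(g) = ((g - 2)*1)*g = ((-2 + g)*1)*g = (-2 + g)*g = g*(-2 + g))
1/T(25) = 1/(25*(-2 + 25)) = 1/(25*23) = 1/575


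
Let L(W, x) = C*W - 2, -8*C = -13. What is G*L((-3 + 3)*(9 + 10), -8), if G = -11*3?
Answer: 66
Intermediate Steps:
C = 13/8 (C = -1/8*(-13) = 13/8 ≈ 1.6250)
L(W, x) = -2 + 13*W/8 (L(W, x) = 13*W/8 - 2 = -2 + 13*W/8)
G = -33
G*L((-3 + 3)*(9 + 10), -8) = -33*(-2 + 13*((-3 + 3)*(9 + 10))/8) = -33*(-2 + 13*(0*19)/8) = -33*(-2 + (13/8)*0) = -33*(-2 + 0) = -33*(-2) = 66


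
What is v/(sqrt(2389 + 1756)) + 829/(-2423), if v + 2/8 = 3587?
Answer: -829/2423 + 14347*sqrt(4145)/16580 ≈ 55.369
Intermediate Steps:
v = 14347/4 (v = -1/4 + 3587 = 14347/4 ≈ 3586.8)
v/(sqrt(2389 + 1756)) + 829/(-2423) = 14347/(4*(sqrt(2389 + 1756))) + 829/(-2423) = 14347/(4*(sqrt(4145))) + 829*(-1/2423) = 14347*(sqrt(4145)/4145)/4 - 829/2423 = 14347*sqrt(4145)/16580 - 829/2423 = -829/2423 + 14347*sqrt(4145)/16580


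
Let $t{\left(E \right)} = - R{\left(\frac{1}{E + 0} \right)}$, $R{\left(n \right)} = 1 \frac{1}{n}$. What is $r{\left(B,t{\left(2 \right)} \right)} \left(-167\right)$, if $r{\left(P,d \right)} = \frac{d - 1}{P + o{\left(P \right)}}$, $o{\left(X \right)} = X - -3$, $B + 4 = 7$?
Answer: $\frac{167}{3} \approx 55.667$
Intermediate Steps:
$B = 3$ ($B = -4 + 7 = 3$)
$R{\left(n \right)} = \frac{1}{n}$
$o{\left(X \right)} = 3 + X$ ($o{\left(X \right)} = X + 3 = 3 + X$)
$t{\left(E \right)} = - E$ ($t{\left(E \right)} = - \frac{1}{\frac{1}{E + 0}} = - \frac{1}{\frac{1}{E}} = - E$)
$r{\left(P,d \right)} = \frac{-1 + d}{3 + 2 P}$ ($r{\left(P,d \right)} = \frac{d - 1}{P + \left(3 + P\right)} = \frac{-1 + d}{3 + 2 P}$)
$r{\left(B,t{\left(2 \right)} \right)} \left(-167\right) = \frac{-1 - 2}{3 + 2 \cdot 3} \left(-167\right) = \frac{-1 - 2}{3 + 6} \left(-167\right) = \frac{1}{9} \left(-3\right) \left(-167\right) = \left(- \frac{1}{3}\right) \left(-167\right) = \frac{167}{3}$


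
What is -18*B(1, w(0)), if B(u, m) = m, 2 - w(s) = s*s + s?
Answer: -36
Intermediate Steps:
w(s) = 2 - s - s**2 (w(s) = 2 - (s*s + s) = 2 - (s**2 + s) = 2 - (s + s**2) = 2 + (-s - s**2) = 2 - s - s**2)
-18*B(1, w(0)) = -18*(2 - 1*0 - 1*0**2) = -18*(2 + 0 - 1*0) = -18*(2 + 0 + 0) = -18*2 = -36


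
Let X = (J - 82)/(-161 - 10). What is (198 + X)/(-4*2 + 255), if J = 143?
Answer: 33797/42237 ≈ 0.80017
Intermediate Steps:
X = -61/171 (X = (143 - 82)/(-161 - 10) = 61/(-171) = 61*(-1/171) = -61/171 ≈ -0.35673)
(198 + X)/(-4*2 + 255) = (198 - 61/171)/(-4*2 + 255) = 33797/(171*(-8 + 255)) = (33797/171)/247 = (33797/171)*(1/247) = 33797/42237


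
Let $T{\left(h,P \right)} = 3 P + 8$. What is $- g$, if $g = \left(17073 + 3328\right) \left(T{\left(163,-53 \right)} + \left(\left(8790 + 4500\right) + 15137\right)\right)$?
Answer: $-576858676$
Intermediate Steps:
$T{\left(h,P \right)} = 8 + 3 P$
$g = 576858676$ ($g = \left(17073 + 3328\right) \left(\left(8 + 3 \left(-53\right)\right) + \left(\left(8790 + 4500\right) + 15137\right)\right) = 20401 \left(\left(8 - 159\right) + \left(13290 + 15137\right)\right) = 20401 \left(-151 + 28427\right) = 20401 \cdot 28276 = 576858676$)
$- g = \left(-1\right) 576858676 = -576858676$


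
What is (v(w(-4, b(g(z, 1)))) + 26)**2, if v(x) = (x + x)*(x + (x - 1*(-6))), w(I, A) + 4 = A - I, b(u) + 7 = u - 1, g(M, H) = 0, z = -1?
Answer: 34596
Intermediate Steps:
b(u) = -8 + u (b(u) = -7 + (u - 1) = -7 + (-1 + u) = -8 + u)
w(I, A) = -4 + A - I (w(I, A) = -4 + (A - I) = -4 + A - I)
v(x) = 2*x*(6 + 2*x) (v(x) = (2*x)*(x + (x + 6)) = (2*x)*(x + (6 + x)) = (2*x)*(6 + 2*x) = 2*x*(6 + 2*x))
(v(w(-4, b(g(z, 1)))) + 26)**2 = (4*(-4 + (-8 + 0) - 1*(-4))*(3 + (-4 + (-8 + 0) - 1*(-4))) + 26)**2 = (4*(-4 - 8 + 4)*(3 + (-4 - 8 + 4)) + 26)**2 = (4*(-8)*(3 - 8) + 26)**2 = (4*(-8)*(-5) + 26)**2 = (160 + 26)**2 = 186**2 = 34596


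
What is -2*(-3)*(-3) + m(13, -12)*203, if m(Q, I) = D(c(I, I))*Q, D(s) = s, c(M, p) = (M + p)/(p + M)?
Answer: 2621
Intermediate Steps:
c(M, p) = 1 (c(M, p) = (M + p)/(M + p) = 1)
m(Q, I) = Q (m(Q, I) = 1*Q = Q)
-2*(-3)*(-3) + m(13, -12)*203 = -2*(-3)*(-3) + 13*203 = 6*(-3) + 2639 = -18 + 2639 = 2621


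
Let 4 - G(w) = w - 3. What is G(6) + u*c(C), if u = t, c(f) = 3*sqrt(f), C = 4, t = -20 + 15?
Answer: -29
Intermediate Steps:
G(w) = 7 - w (G(w) = 4 - (w - 3) = 4 - (-3 + w) = 4 + (3 - w) = 7 - w)
t = -5
u = -5
G(6) + u*c(C) = (7 - 1*6) - 15*sqrt(4) = (7 - 6) - 15*2 = 1 - 5*6 = 1 - 30 = -29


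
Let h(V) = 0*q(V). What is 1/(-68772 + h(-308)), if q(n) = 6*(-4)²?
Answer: -1/68772 ≈ -1.4541e-5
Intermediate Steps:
q(n) = 96 (q(n) = 6*16 = 96)
h(V) = 0 (h(V) = 0*96 = 0)
1/(-68772 + h(-308)) = 1/(-68772 + 0) = 1/(-68772) = -1/68772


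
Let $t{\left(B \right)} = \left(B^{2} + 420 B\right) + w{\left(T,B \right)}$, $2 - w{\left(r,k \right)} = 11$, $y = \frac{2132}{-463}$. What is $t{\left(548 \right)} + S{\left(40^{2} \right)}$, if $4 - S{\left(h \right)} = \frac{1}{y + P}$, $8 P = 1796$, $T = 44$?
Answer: $\frac{108013652031}{203623} \approx 5.3046 \cdot 10^{5}$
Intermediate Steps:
$y = - \frac{2132}{463}$ ($y = 2132 \left(- \frac{1}{463}\right) = - \frac{2132}{463} \approx -4.6048$)
$P = \frac{449}{2}$ ($P = \frac{1}{8} \cdot 1796 = \frac{449}{2} \approx 224.5$)
$w{\left(r,k \right)} = -9$ ($w{\left(r,k \right)} = 2 - 11 = -9$)
$S{\left(h \right)} = \frac{813566}{203623}$ ($S{\left(h \right)} = 4 - \frac{1}{- \frac{2132}{463} + \frac{449}{2}} = 4 - \frac{1}{\frac{203623}{926}} = 4 - \frac{926}{203623} = \frac{813566}{203623}$)
$t{\left(B \right)} = -9 + B^{2} + 420 B$ ($t{\left(B \right)} = \left(B^{2} + 420 B\right) - 9 = -9 + B^{2} + 420 B$)
$t{\left(548 \right)} + S{\left(40^{2} \right)} = \left(-9 + 548^{2} + 420 \cdot 548\right) + \frac{813566}{203623} = \left(-9 + 300304 + 230160\right) + \frac{813566}{203623} = 530455 + \frac{813566}{203623} = \frac{108013652031}{203623}$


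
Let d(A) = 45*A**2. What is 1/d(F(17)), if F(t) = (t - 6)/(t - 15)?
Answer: 4/5445 ≈ 0.00073462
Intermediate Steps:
F(t) = (-6 + t)/(-15 + t)
1/d(F(17)) = 1/(45*((-6 + 17)/(-15 + 17))**2) = 1/(45*(11/2)**2) = 1/(45*(121/4)) = 1/(5445/4) = 4/5445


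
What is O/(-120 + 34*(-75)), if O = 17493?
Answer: -5831/890 ≈ -6.5517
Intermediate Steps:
O/(-120 + 34*(-75)) = 17493/(-120 + 34*(-75)) = 17493/(-120 - 2550) = 17493/(-2670) = 17493*(-1/2670) = -5831/890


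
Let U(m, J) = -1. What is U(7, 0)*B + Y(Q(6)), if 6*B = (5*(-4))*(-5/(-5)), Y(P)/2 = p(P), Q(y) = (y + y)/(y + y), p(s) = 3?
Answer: 28/3 ≈ 9.3333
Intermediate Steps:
Q(y) = 1 (Q(y) = (2*y)/((2*y)) = (2*y)*(1/(2*y)) = 1)
Y(P) = 6 (Y(P) = 2*3 = 6)
B = -10/3 (B = ((5*(-4))*(-5/(-5)))/6 = (-(-100)*(-1)/5)/6 = (-20*1)/6 = (⅙)*(-20) = -10/3 ≈ -3.3333)
U(7, 0)*B + Y(Q(6)) = -1*(-10/3) + 6 = 10/3 + 6 = 28/3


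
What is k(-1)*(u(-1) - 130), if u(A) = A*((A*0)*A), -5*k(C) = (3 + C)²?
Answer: 104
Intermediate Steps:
k(C) = -(3 + C)²/5
u(A) = 0 (u(A) = A*(0*A) = A*0 = 0)
k(-1)*(u(-1) - 130) = (-(3 - 1)²/5)*(0 - 130) = -⅕*2²*(-130) = -⅕*4*(-130) = -⅘*(-130) = 104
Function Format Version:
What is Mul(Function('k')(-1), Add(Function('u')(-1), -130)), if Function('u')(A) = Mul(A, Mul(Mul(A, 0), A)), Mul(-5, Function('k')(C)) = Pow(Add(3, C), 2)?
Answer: 104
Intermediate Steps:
Function('k')(C) = Mul(Rational(-1, 5), Pow(Add(3, C), 2))
Function('u')(A) = 0 (Function('u')(A) = Mul(A, Mul(0, A)) = Mul(A, 0) = 0)
Mul(Function('k')(-1), Add(Function('u')(-1), -130)) = Mul(Mul(Rational(-1, 5), Pow(Add(3, -1), 2)), Add(0, -130)) = Mul(Mul(Rational(-1, 5), Pow(2, 2)), -130) = Mul(Mul(Rational(-1, 5), 4), -130) = Mul(Rational(-4, 5), -130) = 104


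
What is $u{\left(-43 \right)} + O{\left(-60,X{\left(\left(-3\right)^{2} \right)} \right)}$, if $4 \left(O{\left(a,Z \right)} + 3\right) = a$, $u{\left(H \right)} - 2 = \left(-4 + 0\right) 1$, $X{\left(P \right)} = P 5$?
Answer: $-20$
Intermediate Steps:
$X{\left(P \right)} = 5 P$
$u{\left(H \right)} = -2$ ($u{\left(H \right)} = 2 + \left(-4 + 0\right) 1 = 2 - 4 = -2$)
$O{\left(a,Z \right)} = -3 + \frac{a}{4}$
$u{\left(-43 \right)} + O{\left(-60,X{\left(\left(-3\right)^{2} \right)} \right)} = -2 + \left(-3 + \frac{1}{4} \left(-60\right)\right) = -2 - 18 = -20$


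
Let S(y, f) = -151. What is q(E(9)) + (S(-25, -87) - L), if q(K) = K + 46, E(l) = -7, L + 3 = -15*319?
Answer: 4676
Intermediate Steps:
L = -4788 (L = -3 - 15*319 = -3 - 4785 = -4788)
q(K) = 46 + K
q(E(9)) + (S(-25, -87) - L) = (46 - 7) + (-151 - 1*(-4788)) = 39 + (-151 + 4788) = 39 + 4637 = 4676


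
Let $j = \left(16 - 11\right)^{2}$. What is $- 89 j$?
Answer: $-2225$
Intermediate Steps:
$j = 25$ ($j = 5^{2} = 25$)
$- 89 j = \left(-89\right) 25 = -2225$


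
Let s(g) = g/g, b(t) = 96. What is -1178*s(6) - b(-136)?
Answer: -1274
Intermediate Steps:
s(g) = 1
-1178*s(6) - b(-136) = -1178*1 - 1*96 = -1178 - 96 = -1274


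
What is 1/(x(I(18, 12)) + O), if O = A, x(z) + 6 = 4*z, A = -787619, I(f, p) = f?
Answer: -1/787553 ≈ -1.2698e-6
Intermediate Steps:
x(z) = -6 + 4*z
O = -787619
1/(x(I(18, 12)) + O) = 1/((-6 + 4*18) - 787619) = 1/((-6 + 72) - 787619) = 1/(66 - 787619) = 1/(-787553) = -1/787553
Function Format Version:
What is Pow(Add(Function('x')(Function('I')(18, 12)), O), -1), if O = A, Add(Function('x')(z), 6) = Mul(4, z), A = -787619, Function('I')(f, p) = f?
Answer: Rational(-1, 787553) ≈ -1.2698e-6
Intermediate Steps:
Function('x')(z) = Add(-6, Mul(4, z))
O = -787619
Pow(Add(Function('x')(Function('I')(18, 12)), O), -1) = Pow(Add(Add(-6, Mul(4, 18)), -787619), -1) = Pow(Add(Add(-6, 72), -787619), -1) = Pow(Add(66, -787619), -1) = Pow(-787553, -1) = Rational(-1, 787553)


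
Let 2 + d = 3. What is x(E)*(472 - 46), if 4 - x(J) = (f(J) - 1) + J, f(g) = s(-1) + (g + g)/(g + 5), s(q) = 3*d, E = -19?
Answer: 54528/7 ≈ 7789.7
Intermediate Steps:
d = 1 (d = -2 + 3 = 1)
s(q) = 3 (s(q) = 3*1 = 3)
f(g) = 3 + 2*g/(5 + g) (f(g) = 3 + (g + g)/(g + 5) = 3 + (2*g)/(5 + g) = 3 + 2*g/(5 + g))
x(J) = 5 - J - 5*(3 + J)/(5 + J) (x(J) = 4 - ((5*(3 + J)/(5 + J) - 1) + J) = 4 - ((-1 + 5*(3 + J)/(5 + J)) + J) = 4 - (-1 + J + 5*(3 + J)/(5 + J)) = 4 + (1 - J - 5*(3 + J)/(5 + J)) = 5 - J - 5*(3 + J)/(5 + J))
x(E)*(472 - 46) = ((10 - 1*(-19)² - 5*(-19))/(5 - 19))*(472 - 46) = ((10 - 1*361 + 95)/(-14))*426 = -(10 - 361 + 95)/14*426 = -1/14*(-256)*426 = (128/7)*426 = 54528/7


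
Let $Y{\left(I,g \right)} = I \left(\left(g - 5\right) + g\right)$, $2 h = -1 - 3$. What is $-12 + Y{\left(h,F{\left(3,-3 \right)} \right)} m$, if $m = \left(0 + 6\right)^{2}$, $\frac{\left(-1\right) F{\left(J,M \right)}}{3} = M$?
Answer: $-948$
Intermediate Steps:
$F{\left(J,M \right)} = - 3 M$
$h = -2$ ($h = \frac{-1 - 3}{2} = \frac{1}{2} \left(-4\right) = -2$)
$Y{\left(I,g \right)} = I \left(-5 + 2 g\right)$ ($Y{\left(I,g \right)} = I \left(\left(-5 + g\right) + g\right) = I \left(-5 + 2 g\right)$)
$m = 36$ ($m = 6^{2} = 36$)
$-12 + Y{\left(h,F{\left(3,-3 \right)} \right)} m = -12 + - 2 \left(-5 + 2 \left(\left(-3\right) \left(-3\right)\right)\right) 36 = -12 + - 2 \left(-5 + 2 \cdot 9\right) 36 = -12 + - 2 \left(-5 + 18\right) 36 = -12 + \left(-2\right) 13 \cdot 36 = -12 - 936 = -948$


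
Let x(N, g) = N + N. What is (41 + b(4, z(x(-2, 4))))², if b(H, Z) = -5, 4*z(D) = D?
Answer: 1296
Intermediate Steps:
x(N, g) = 2*N
z(D) = D/4
(41 + b(4, z(x(-2, 4))))² = (41 - 5)² = 36² = 1296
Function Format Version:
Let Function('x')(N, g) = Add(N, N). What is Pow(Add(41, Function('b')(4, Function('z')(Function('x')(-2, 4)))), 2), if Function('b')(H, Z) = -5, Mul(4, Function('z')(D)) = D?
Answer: 1296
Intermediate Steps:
Function('x')(N, g) = Mul(2, N)
Function('z')(D) = Mul(Rational(1, 4), D)
Pow(Add(41, Function('b')(4, Function('z')(Function('x')(-2, 4)))), 2) = Pow(Add(41, -5), 2) = Pow(36, 2) = 1296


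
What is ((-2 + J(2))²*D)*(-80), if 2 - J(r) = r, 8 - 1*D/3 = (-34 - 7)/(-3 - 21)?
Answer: -6040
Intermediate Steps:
D = 151/8 (D = 24 - 3*(-34 - 7)/(-3 - 21) = 24 - (-123)/(-24) = 24 - (-123)*(-1)/24 = 24 - 3*41/24 = 24 - 41/8 = 151/8 ≈ 18.875)
J(r) = 2 - r
((-2 + J(2))²*D)*(-80) = ((-2 + (2 - 1*2))²*(151/8))*(-80) = ((-2 + (2 - 2))²*(151/8))*(-80) = ((-2 + 0)²*(151/8))*(-80) = ((-2)²*(151/8))*(-80) = (4*(151/8))*(-80) = (151/2)*(-80) = -6040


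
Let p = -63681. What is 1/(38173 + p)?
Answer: -1/25508 ≈ -3.9203e-5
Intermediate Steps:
1/(38173 + p) = 1/(38173 - 63681) = 1/(-25508) = -1/25508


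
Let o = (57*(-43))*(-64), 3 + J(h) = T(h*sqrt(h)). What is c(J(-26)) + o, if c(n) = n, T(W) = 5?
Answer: 156866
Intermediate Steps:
J(h) = 2 (J(h) = -3 + 5 = 2)
o = 156864 (o = -2451*(-64) = 156864)
c(J(-26)) + o = 2 + 156864 = 156866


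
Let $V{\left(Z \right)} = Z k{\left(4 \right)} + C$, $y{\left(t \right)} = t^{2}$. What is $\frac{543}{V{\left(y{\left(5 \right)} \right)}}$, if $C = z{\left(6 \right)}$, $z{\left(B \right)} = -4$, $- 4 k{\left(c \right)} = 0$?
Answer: $- \frac{543}{4} \approx -135.75$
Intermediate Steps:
$k{\left(c \right)} = 0$ ($k{\left(c \right)} = \left(- \frac{1}{4}\right) 0 = 0$)
$C = -4$
$V{\left(Z \right)} = -4$ ($V{\left(Z \right)} = Z 0 - 4 = 0 - 4 = -4$)
$\frac{543}{V{\left(y{\left(5 \right)} \right)}} = \frac{543}{-4} = 543 \left(- \frac{1}{4}\right) = - \frac{543}{4}$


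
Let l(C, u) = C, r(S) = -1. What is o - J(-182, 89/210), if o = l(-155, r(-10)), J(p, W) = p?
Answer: 27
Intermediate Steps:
o = -155
o - J(-182, 89/210) = -155 - 1*(-182) = -155 + 182 = 27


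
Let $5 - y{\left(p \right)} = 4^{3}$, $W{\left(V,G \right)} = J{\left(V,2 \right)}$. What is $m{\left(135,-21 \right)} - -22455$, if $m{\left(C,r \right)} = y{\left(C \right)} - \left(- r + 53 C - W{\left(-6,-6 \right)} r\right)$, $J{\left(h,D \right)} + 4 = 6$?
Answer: $15178$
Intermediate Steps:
$J{\left(h,D \right)} = 2$ ($J{\left(h,D \right)} = -4 + 6 = 2$)
$W{\left(V,G \right)} = 2$
$y{\left(p \right)} = -59$ ($y{\left(p \right)} = 5 - 4^{3} = 5 - 64 = -59$)
$m{\left(C,r \right)} = -59 - 53 C + 3 r$ ($m{\left(C,r \right)} = -59 + \left(\left(- 53 C + 2 r\right) + r\right) = -59 - \left(- 3 r + 53 C\right) = -59 - 53 C + 3 r$)
$m{\left(135,-21 \right)} - -22455 = \left(-59 - 7155 + 3 \left(-21\right)\right) - -22455 = \left(-59 - 7155 - 63\right) + 22455 = -7277 + 22455 = 15178$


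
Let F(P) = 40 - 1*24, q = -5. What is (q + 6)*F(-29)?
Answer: 16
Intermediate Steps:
F(P) = 16 (F(P) = 40 - 24 = 16)
(q + 6)*F(-29) = (-5 + 6)*16 = 1*16 = 16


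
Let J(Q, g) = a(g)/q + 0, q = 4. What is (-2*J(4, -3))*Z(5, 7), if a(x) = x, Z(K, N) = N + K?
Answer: 18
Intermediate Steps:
Z(K, N) = K + N
J(Q, g) = g/4 (J(Q, g) = g/4 + 0 = g/4)
(-2*J(4, -3))*Z(5, 7) = (-(-3)/2)*(5 + 7) = -2*(-3/4)*12 = (3/2)*12 = 18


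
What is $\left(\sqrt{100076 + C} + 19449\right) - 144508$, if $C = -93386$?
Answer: $-125059 + \sqrt{6690} \approx -1.2498 \cdot 10^{5}$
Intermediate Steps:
$\left(\sqrt{100076 + C} + 19449\right) - 144508 = \left(\sqrt{100076 - 93386} + 19449\right) - 144508 = \left(\sqrt{6690} + 19449\right) - 144508 = \left(19449 + \sqrt{6690}\right) - 144508 = -125059 + \sqrt{6690}$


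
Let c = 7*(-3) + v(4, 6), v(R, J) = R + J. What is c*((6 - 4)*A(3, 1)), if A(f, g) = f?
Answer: -66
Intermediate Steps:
v(R, J) = J + R
c = -11 (c = 7*(-3) + (6 + 4) = -21 + 10 = -11)
c*((6 - 4)*A(3, 1)) = -11*(6 - 4)*3 = -22*3 = -11*6 = -66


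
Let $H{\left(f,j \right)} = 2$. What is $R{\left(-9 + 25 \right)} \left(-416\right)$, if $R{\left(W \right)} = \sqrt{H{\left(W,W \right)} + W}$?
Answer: $- 1248 \sqrt{2} \approx -1764.9$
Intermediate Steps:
$R{\left(W \right)} = \sqrt{2 + W}$
$R{\left(-9 + 25 \right)} \left(-416\right) = \sqrt{2 + \left(-9 + 25\right)} \left(-416\right) = \sqrt{2 + 16} \left(-416\right) = \sqrt{18} \left(-416\right) = 3 \sqrt{2} \left(-416\right) = - 1248 \sqrt{2}$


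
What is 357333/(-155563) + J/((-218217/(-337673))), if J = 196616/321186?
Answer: -7358358786998881/5451568856624403 ≈ -1.3498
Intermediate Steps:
J = 98308/160593 (J = 196616*(1/321186) = 98308/160593 ≈ 0.61216)
357333/(-155563) + J/((-218217/(-337673))) = 357333/(-155563) + 98308/(160593*((-218217/(-337673)))) = 357333*(-1/155563) + 98308/(160593*((-218217*(-1/337673)))) = -357333/155563 + 98308/(160593*(218217/337673)) = -357333/155563 + (98308/160593)*(337673/218217) = -357333/155563 + 33195957284/35044122681 = -7358358786998881/5451568856624403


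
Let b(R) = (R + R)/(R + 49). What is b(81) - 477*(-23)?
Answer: 713196/65 ≈ 10972.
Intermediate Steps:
b(R) = 2*R/(49 + R) (b(R) = (2*R)/(49 + R) = 2*R/(49 + R))
b(81) - 477*(-23) = 2*81/(49 + 81) - 477*(-23) = 2*81/130 - 1*(-10971) = 2*81*(1/130) + 10971 = 81/65 + 10971 = 713196/65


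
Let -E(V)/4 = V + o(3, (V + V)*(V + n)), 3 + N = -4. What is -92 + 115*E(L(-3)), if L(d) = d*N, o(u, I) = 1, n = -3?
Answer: -10212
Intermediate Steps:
N = -7 (N = -3 - 4 = -7)
L(d) = -7*d (L(d) = d*(-7) = -7*d)
E(V) = -4 - 4*V (E(V) = -4*(V + 1) = -4*(1 + V) = -4 - 4*V)
-92 + 115*E(L(-3)) = -92 + 115*(-4 - (-28)*(-3)) = -92 + 115*(-4 - 4*21) = -92 + 115*(-4 - 84) = -92 + 115*(-88) = -92 - 10120 = -10212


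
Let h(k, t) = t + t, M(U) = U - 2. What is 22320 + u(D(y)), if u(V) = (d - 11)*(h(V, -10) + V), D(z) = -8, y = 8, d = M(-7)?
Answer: 22880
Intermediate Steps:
M(U) = -2 + U
d = -9 (d = -2 - 7 = -9)
h(k, t) = 2*t
u(V) = 400 - 20*V (u(V) = (-9 - 11)*(2*(-10) + V) = -20*(-20 + V) = 400 - 20*V)
22320 + u(D(y)) = 22320 + (400 - 20*(-8)) = 22320 + (400 + 160) = 22320 + 560 = 22880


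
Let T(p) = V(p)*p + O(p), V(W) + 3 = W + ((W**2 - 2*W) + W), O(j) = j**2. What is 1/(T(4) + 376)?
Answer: 1/444 ≈ 0.0022523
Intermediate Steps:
V(W) = -3 + W**2 (V(W) = -3 + (W + ((W**2 - 2*W) + W)) = -3 + (W + (W**2 - W)) = -3 + W**2)
T(p) = p**2 + p*(-3 + p**2) (T(p) = (-3 + p**2)*p + p**2 = p*(-3 + p**2) + p**2 = p**2 + p*(-3 + p**2))
1/(T(4) + 376) = 1/(4*(-3 + 4 + 4**2) + 376) = 1/(4*(-3 + 4 + 16) + 376) = 1/(4*17 + 376) = 1/(68 + 376) = 1/444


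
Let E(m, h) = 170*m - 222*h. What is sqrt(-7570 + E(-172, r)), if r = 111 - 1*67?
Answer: I*sqrt(46578) ≈ 215.82*I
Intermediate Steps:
r = 44 (r = 111 - 67 = 44)
E(m, h) = -222*h + 170*m
sqrt(-7570 + E(-172, r)) = sqrt(-7570 + (-222*44 + 170*(-172))) = sqrt(-7570 + (-9768 - 29240)) = sqrt(-7570 - 39008) = sqrt(-46578) = I*sqrt(46578)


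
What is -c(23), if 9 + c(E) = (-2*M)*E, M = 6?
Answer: 285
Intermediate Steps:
c(E) = -9 - 12*E (c(E) = -9 + (-2*6)*E = -9 - 12*E)
-c(23) = -(-9 - 12*23) = -(-9 - 276) = -1*(-285) = 285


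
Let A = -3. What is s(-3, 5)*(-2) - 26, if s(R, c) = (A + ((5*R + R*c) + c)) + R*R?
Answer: 12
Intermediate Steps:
s(R, c) = -3 + c + R² + 5*R + R*c (s(R, c) = (-3 + ((5*R + R*c) + c)) + R*R = (-3 + (c + 5*R + R*c)) + R² = (-3 + c + 5*R + R*c) + R² = -3 + c + R² + 5*R + R*c)
s(-3, 5)*(-2) - 26 = (-3 + 5 + (-3)² + 5*(-3) - 3*5)*(-2) - 26 = (-3 + 5 + 9 - 15 - 15)*(-2) - 26 = -19*(-2) - 26 = 38 - 26 = 12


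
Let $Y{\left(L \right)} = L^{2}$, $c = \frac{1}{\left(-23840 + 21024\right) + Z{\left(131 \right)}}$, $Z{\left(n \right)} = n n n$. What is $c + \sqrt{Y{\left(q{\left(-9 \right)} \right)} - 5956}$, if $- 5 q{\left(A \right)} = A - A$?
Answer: $\frac{1}{2245275} + 2 i \sqrt{1489} \approx 4.4538 \cdot 10^{-7} + 77.175 i$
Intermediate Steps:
$Z{\left(n \right)} = n^{3}$ ($Z{\left(n \right)} = n^{2} n = n^{3}$)
$q{\left(A \right)} = 0$ ($q{\left(A \right)} = - \frac{A - A}{5} = \left(- \frac{1}{5}\right) 0 = 0$)
$c = \frac{1}{2245275}$ ($c = \frac{1}{\left(-23840 + 21024\right) + 131^{3}} = \frac{1}{-2816 + 2248091} = \frac{1}{2245275} \approx 4.4538 \cdot 10^{-7}$)
$c + \sqrt{Y{\left(q{\left(-9 \right)} \right)} - 5956} = \frac{1}{2245275} + \sqrt{0^{2} - 5956} = \frac{1}{2245275} + \sqrt{0 - 5956} = \frac{1}{2245275} + \sqrt{-5956} = \frac{1}{2245275} + 2 i \sqrt{1489}$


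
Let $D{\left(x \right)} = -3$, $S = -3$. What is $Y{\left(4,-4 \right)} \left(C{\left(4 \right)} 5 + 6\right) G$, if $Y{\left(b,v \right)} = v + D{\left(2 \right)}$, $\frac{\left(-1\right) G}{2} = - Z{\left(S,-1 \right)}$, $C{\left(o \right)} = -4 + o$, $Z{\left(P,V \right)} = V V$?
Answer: $-84$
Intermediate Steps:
$Z{\left(P,V \right)} = V^{2}$
$G = 2$ ($G = - 2 \left(- \left(-1\right)^{2}\right) = - 2 \left(\left(-1\right) 1\right) = \left(-2\right) \left(-1\right) = 2$)
$Y{\left(b,v \right)} = -3 + v$ ($Y{\left(b,v \right)} = v - 3 = -3 + v$)
$Y{\left(4,-4 \right)} \left(C{\left(4 \right)} 5 + 6\right) G = \left(-3 - 4\right) \left(\left(-4 + 4\right) 5 + 6\right) 2 = - 7 \left(0 \cdot 5 + 6\right) 2 = - 7 \left(0 + 6\right) 2 = \left(-7\right) 6 \cdot 2 = \left(-42\right) 2 = -84$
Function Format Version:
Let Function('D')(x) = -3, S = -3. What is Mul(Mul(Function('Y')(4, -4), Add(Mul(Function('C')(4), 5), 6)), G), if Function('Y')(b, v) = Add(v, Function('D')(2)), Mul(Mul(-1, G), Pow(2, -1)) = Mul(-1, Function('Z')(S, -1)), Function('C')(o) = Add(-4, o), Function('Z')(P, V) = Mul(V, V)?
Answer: -84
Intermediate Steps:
Function('Z')(P, V) = Pow(V, 2)
G = 2 (G = Mul(-2, Mul(-1, Pow(-1, 2))) = Mul(-2, Mul(-1, 1)) = Mul(-2, -1) = 2)
Function('Y')(b, v) = Add(-3, v) (Function('Y')(b, v) = Add(v, -3) = Add(-3, v))
Mul(Mul(Function('Y')(4, -4), Add(Mul(Function('C')(4), 5), 6)), G) = Mul(Mul(Add(-3, -4), Add(Mul(Add(-4, 4), 5), 6)), 2) = Mul(Mul(-7, Add(Mul(0, 5), 6)), 2) = Mul(Mul(-7, Add(0, 6)), 2) = Mul(Mul(-7, 6), 2) = Mul(-42, 2) = -84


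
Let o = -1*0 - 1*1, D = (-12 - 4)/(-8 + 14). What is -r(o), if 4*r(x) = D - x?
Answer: 5/12 ≈ 0.41667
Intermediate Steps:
D = -8/3 (D = -16/6 = -16*1/6 = -8/3 ≈ -2.6667)
o = -1 (o = 0 - 1 = -1)
r(x) = -2/3 - x/4 (r(x) = (-8/3 - x)/4 = -2/3 - x/4)
-r(o) = -(-2/3 - 1/4*(-1)) = -(-2/3 + 1/4) = -1*(-5/12) = 5/12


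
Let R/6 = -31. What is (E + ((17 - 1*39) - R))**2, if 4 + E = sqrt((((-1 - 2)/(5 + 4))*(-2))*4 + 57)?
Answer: (480 + sqrt(537))**2/9 ≈ 28131.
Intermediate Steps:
R = -186 (R = 6*(-31) = -186)
E = -4 + sqrt(537)/3 (E = -4 + sqrt((((-1 - 2)/(5 + 4))*(-2))*4 + 57) = -4 + sqrt((-3/9*(-2))*4 + 57) = -4 + sqrt((-3*1/9*(-2))*4 + 57) = -4 + sqrt(-1/3*(-2)*4 + 57) = -4 + sqrt((2/3)*4 + 57) = -4 + sqrt(8/3 + 57) = -4 + sqrt(179/3) = -4 + sqrt(537)/3 ≈ 3.7244)
(E + ((17 - 1*39) - R))**2 = ((-4 + sqrt(537)/3) + ((17 - 1*39) - 1*(-186)))**2 = ((-4 + sqrt(537)/3) + ((17 - 39) + 186))**2 = ((-4 + sqrt(537)/3) + (-22 + 186))**2 = ((-4 + sqrt(537)/3) + 164)**2 = (160 + sqrt(537)/3)**2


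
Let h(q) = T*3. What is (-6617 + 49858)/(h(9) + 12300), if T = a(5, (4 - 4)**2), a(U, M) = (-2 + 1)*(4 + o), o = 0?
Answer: 43241/12288 ≈ 3.5190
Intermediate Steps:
a(U, M) = -4 (a(U, M) = (-2 + 1)*(4 + 0) = -1*4 = -4)
T = -4
h(q) = -12 (h(q) = -4*3 = -12)
(-6617 + 49858)/(h(9) + 12300) = (-6617 + 49858)/(-12 + 12300) = 43241/12288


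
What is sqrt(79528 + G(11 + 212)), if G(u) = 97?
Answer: 35*sqrt(65) ≈ 282.18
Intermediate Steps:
sqrt(79528 + G(11 + 212)) = sqrt(79528 + 97) = sqrt(79625) = 35*sqrt(65)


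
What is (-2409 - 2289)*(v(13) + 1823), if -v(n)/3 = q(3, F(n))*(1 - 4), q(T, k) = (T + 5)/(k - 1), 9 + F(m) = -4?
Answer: -59782050/7 ≈ -8.5403e+6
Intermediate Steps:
F(m) = -13 (F(m) = -9 - 4 = -13)
q(T, k) = (5 + T)/(-1 + k)
v(n) = -36/7 (v(n) = -3*(5 + 3)/(-1 - 13)*(1 - 4) = -3*8/(-14)*(-3) = -3*(-1/14*8)*(-3) = -(-12)*(-3)/7 = -3*12/7 = -36/7)
(-2409 - 2289)*(v(13) + 1823) = (-2409 - 2289)*(-36/7 + 1823) = -4698*12725/7 = -59782050/7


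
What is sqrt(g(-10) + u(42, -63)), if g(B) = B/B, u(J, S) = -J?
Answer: I*sqrt(41) ≈ 6.4031*I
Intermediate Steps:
g(B) = 1
sqrt(g(-10) + u(42, -63)) = sqrt(1 - 1*42) = sqrt(1 - 42) = sqrt(-41) = I*sqrt(41)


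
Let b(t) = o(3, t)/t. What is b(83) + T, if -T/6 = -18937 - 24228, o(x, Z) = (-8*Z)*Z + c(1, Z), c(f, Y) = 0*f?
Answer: 258326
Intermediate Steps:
c(f, Y) = 0
o(x, Z) = -8*Z**2 (o(x, Z) = (-8*Z)*Z + 0 = -8*Z**2 + 0 = -8*Z**2)
b(t) = -8*t (b(t) = (-8*t**2)/t = -8*t)
T = 258990 (T = -6*(-18937 - 24228) = -6*(-43165) = 258990)
b(83) + T = -8*83 + 258990 = -664 + 258990 = 258326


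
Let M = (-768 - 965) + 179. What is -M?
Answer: 1554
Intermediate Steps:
M = -1554 (M = -1733 + 179 = -1554)
-M = -1*(-1554) = 1554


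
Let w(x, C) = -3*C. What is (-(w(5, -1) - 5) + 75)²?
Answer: 5929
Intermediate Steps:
(-(w(5, -1) - 5) + 75)² = (-(-3*(-1) - 5) + 75)² = (-(3 - 5) + 75)² = (-1*(-2) + 75)² = (2 + 75)² = 77² = 5929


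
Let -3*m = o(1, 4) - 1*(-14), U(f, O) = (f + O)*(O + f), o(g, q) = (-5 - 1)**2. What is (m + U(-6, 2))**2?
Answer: 4/9 ≈ 0.44444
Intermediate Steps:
o(g, q) = 36 (o(g, q) = (-6)**2 = 36)
U(f, O) = (O + f)**2 (U(f, O) = (O + f)*(O + f) = (O + f)**2)
m = -50/3 (m = -(36 - 1*(-14))/3 = -(36 + 14)/3 = -1/3*50 = -50/3 ≈ -16.667)
(m + U(-6, 2))**2 = (-50/3 + (2 - 6)**2)**2 = (-50/3 + (-4)**2)**2 = (-50/3 + 16)**2 = (-2/3)**2 = 4/9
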